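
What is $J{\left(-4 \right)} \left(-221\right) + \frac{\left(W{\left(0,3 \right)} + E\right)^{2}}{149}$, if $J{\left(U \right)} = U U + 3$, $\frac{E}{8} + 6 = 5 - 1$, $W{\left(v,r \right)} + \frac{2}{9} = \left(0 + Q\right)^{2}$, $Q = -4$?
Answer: $- \frac{50677727}{12069} \approx -4199.0$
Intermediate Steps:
$W{\left(v,r \right)} = \frac{142}{9}$ ($W{\left(v,r \right)} = - \frac{2}{9} + \left(0 - 4\right)^{2} = - \frac{2}{9} + \left(-4\right)^{2} = - \frac{2}{9} + 16 = \frac{142}{9}$)
$E = -16$ ($E = -48 + 8 \left(5 - 1\right) = -48 + 8 \cdot 4 = -48 + 32 = -16$)
$J{\left(U \right)} = 3 + U^{2}$ ($J{\left(U \right)} = U^{2} + 3 = 3 + U^{2}$)
$J{\left(-4 \right)} \left(-221\right) + \frac{\left(W{\left(0,3 \right)} + E\right)^{2}}{149} = \left(3 + \left(-4\right)^{2}\right) \left(-221\right) + \frac{\left(\frac{142}{9} - 16\right)^{2}}{149} = \left(3 + 16\right) \left(-221\right) + \left(- \frac{2}{9}\right)^{2} \cdot \frac{1}{149} = 19 \left(-221\right) + \frac{4}{81} \cdot \frac{1}{149} = -4199 + \frac{4}{12069} = - \frac{50677727}{12069}$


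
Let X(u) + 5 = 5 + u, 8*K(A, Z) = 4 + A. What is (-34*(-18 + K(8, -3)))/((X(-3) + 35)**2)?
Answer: 561/1024 ≈ 0.54785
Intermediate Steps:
K(A, Z) = 1/2 + A/8 (K(A, Z) = (4 + A)/8 = 1/2 + A/8)
X(u) = u (X(u) = -5 + (5 + u) = u)
(-34*(-18 + K(8, -3)))/((X(-3) + 35)**2) = (-34*(-18 + (1/2 + (1/8)*8)))/((-3 + 35)**2) = (-34*(-18 + (1/2 + 1)))/(32**2) = -34*(-18 + 3/2)/1024 = -34*(-33/2)*(1/1024) = 561*(1/1024) = 561/1024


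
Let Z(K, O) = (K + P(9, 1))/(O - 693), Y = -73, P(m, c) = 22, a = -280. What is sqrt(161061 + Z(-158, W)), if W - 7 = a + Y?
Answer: sqrt(173868873085)/1039 ≈ 401.32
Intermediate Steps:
W = -346 (W = 7 + (-280 - 73) = 7 - 353 = -346)
Z(K, O) = (22 + K)/(-693 + O) (Z(K, O) = (K + 22)/(O - 693) = (22 + K)/(-693 + O))
sqrt(161061 + Z(-158, W)) = sqrt(161061 + (22 - 158)/(-693 - 346)) = sqrt(161061 - 136/(-1039)) = sqrt(161061 - 1/1039*(-136)) = sqrt(161061 + 136/1039) = sqrt(167342515/1039) = sqrt(173868873085)/1039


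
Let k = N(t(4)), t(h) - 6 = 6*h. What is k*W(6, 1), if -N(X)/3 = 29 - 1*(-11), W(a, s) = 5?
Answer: -600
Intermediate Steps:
t(h) = 6 + 6*h
N(X) = -120 (N(X) = -3*(29 - 1*(-11)) = -3*(29 + 11) = -3*40 = -120)
k = -120
k*W(6, 1) = -120*5 = -600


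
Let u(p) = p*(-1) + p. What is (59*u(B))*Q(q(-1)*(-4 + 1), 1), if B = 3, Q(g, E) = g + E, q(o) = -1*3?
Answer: 0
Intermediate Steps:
q(o) = -3
Q(g, E) = E + g
u(p) = 0 (u(p) = -p + p = 0)
(59*u(B))*Q(q(-1)*(-4 + 1), 1) = (59*0)*(1 - 3*(-4 + 1)) = 0*(1 - 3*(-3)) = 0*(1 + 9) = 0*10 = 0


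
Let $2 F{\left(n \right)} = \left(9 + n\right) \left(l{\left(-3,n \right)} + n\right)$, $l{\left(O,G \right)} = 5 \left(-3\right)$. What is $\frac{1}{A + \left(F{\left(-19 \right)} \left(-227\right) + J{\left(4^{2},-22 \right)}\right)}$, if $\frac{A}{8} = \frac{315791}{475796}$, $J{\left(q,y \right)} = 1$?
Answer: $- \frac{118949}{4589491379} \approx -2.5918 \cdot 10^{-5}$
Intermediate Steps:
$l{\left(O,G \right)} = -15$
$F{\left(n \right)} = \frac{\left(-15 + n\right) \left(9 + n\right)}{2}$ ($F{\left(n \right)} = \frac{\left(9 + n\right) \left(-15 + n\right)}{2} = \frac{\left(-15 + n\right) \left(9 + n\right)}{2}$)
$A = \frac{631582}{118949}$ ($A = 8 \cdot \frac{315791}{475796} = \frac{631582}{118949} \approx 5.3097$)
$\frac{1}{A + \left(F{\left(-19 \right)} \left(-227\right) + J{\left(4^{2},-22 \right)}\right)} = \frac{1}{\frac{631582}{118949} + \left(\left(- \frac{135}{2} + \frac{\left(-19\right)^{2}}{2} - -57\right) \left(-227\right) + 1\right)} = \frac{1}{\frac{631582}{118949} + \left(\left(- \frac{135}{2} + \frac{1}{2} \cdot 361 + 57\right) \left(-227\right) + 1\right)} = \frac{1}{\frac{631582}{118949} + \left(\left(- \frac{135}{2} + \frac{361}{2} + 57\right) \left(-227\right) + 1\right)} = \frac{1}{\frac{631582}{118949} + \left(170 \left(-227\right) + 1\right)} = \frac{1}{\frac{631582}{118949} + \left(-38590 + 1\right)} = \frac{1}{\frac{631582}{118949} - 38589} = \frac{1}{- \frac{4589491379}{118949}} = - \frac{118949}{4589491379}$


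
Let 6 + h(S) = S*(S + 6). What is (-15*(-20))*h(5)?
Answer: 14700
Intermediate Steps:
h(S) = -6 + S*(6 + S) (h(S) = -6 + S*(S + 6) = -6 + S*(6 + S))
(-15*(-20))*h(5) = (-15*(-20))*(-6 + 5² + 6*5) = 300*(-6 + 25 + 30) = 300*49 = 14700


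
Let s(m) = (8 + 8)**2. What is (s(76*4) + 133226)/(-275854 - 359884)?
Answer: -66741/317869 ≈ -0.20996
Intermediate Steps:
s(m) = 256 (s(m) = 16**2 = 256)
(s(76*4) + 133226)/(-275854 - 359884) = (256 + 133226)/(-275854 - 359884) = 133482/(-635738) = 133482*(-1/635738) = -66741/317869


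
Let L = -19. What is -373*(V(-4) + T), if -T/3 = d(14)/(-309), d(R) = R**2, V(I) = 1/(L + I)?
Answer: -1643065/2369 ≈ -693.57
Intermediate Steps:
V(I) = 1/(-19 + I)
T = 196/103 (T = -3*14**2/(-309) = -588*(-1)/309 = -3*(-196/309) = 196/103 ≈ 1.9029)
-373*(V(-4) + T) = -373*(1/(-19 - 4) + 196/103) = -373*(1/(-23) + 196/103) = -373*(-1/23 + 196/103) = -373*4405/2369 = -1643065/2369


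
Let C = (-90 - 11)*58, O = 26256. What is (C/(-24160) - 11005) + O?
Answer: 184235009/12080 ≈ 15251.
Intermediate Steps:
C = -5858 (C = -101*58 = -5858)
(C/(-24160) - 11005) + O = (-5858/(-24160) - 11005) + 26256 = (-5858*(-1/24160) - 11005) + 26256 = (2929/12080 - 11005) + 26256 = -132937471/12080 + 26256 = 184235009/12080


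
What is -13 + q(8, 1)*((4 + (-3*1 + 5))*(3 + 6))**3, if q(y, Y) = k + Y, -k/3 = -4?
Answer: 2047019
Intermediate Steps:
k = 12 (k = -3*(-4) = 12)
q(y, Y) = 12 + Y
-13 + q(8, 1)*((4 + (-3*1 + 5))*(3 + 6))**3 = -13 + (12 + 1)*((4 + (-3*1 + 5))*(3 + 6))**3 = -13 + 13*((4 + (-3 + 5))*9)**3 = -13 + 13*((4 + 2)*9)**3 = -13 + 13*(6*9)**3 = -13 + 13*54**3 = -13 + 13*157464 = -13 + 2047032 = 2047019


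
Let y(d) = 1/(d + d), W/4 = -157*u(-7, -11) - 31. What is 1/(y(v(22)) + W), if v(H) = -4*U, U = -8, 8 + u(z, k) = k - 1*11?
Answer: 64/1197825 ≈ 5.3430e-5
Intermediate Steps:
u(z, k) = -19 + k (u(z, k) = -8 + (k - 1*11) = -8 + (k - 11) = -8 + (-11 + k) = -19 + k)
W = 18716 (W = 4*(-157*(-19 - 11) - 31) = 4*(-157*(-30) - 31) = 4*(4710 - 31) = 4*4679 = 18716)
v(H) = 32 (v(H) = -4*(-8) = 32)
y(d) = 1/(2*d)
1/(y(v(22)) + W) = 1/((½)/32 + 18716) = 1/((½)*(1/32) + 18716) = 1/(1/64 + 18716) = 1/(1197825/64) = 64/1197825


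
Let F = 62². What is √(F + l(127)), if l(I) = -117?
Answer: √3727 ≈ 61.049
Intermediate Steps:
F = 3844
√(F + l(127)) = √(3844 - 117) = √3727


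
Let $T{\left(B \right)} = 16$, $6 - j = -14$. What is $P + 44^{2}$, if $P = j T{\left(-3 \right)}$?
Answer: $2256$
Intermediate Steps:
$j = 20$ ($j = 6 - -14 = 6 + 14 = 20$)
$P = 320$ ($P = 20 \cdot 16 = 320$)
$P + 44^{2} = 320 + 44^{2} = 320 + 1936 = 2256$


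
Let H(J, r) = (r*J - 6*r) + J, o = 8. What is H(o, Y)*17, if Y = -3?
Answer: 34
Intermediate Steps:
H(J, r) = J - 6*r + J*r (H(J, r) = (J*r - 6*r) + J = (-6*r + J*r) + J = J - 6*r + J*r)
H(o, Y)*17 = (8 - 6*(-3) + 8*(-3))*17 = (8 + 18 - 24)*17 = 2*17 = 34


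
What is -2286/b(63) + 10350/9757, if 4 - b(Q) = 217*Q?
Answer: 163757952/133348919 ≈ 1.2280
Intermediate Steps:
b(Q) = 4 - 217*Q
-2286/b(63) + 10350/9757 = -2286/(4 - 217*63) + 10350/9757 = -2286/(4 - 13671) + 10350*(1/9757) = -2286/(-13667) + 10350/9757 = -2286*(-1/13667) + 10350/9757 = 2286/13667 + 10350/9757 = 163757952/133348919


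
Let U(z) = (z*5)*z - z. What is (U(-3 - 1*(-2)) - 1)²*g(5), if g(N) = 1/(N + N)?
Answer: 5/2 ≈ 2.5000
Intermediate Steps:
g(N) = 1/(2*N)
U(z) = -z + 5*z² (U(z) = (5*z)*z - z = 5*z² - z = -z + 5*z²)
(U(-3 - 1*(-2)) - 1)²*g(5) = ((-3 - 1*(-2))*(-1 + 5*(-3 - 1*(-2))) - 1)²*((½)/5) = ((-3 + 2)*(-1 + 5*(-3 + 2)) - 1)²*((½)*(⅕)) = (-(-1 + 5*(-1)) - 1)²*(⅒) = (-(-1 - 5) - 1)²*(⅒) = (-1*(-6) - 1)²*(⅒) = (6 - 1)²*(⅒) = 5²*(⅒) = 25*(⅒) = 5/2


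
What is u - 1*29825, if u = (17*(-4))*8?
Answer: -30369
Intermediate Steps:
u = -544 (u = -68*8 = -544)
u - 1*29825 = -544 - 1*29825 = -544 - 29825 = -30369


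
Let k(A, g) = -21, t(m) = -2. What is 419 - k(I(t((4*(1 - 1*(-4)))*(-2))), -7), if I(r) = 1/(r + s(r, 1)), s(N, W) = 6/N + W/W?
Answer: 440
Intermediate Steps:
s(N, W) = 1 + 6/N (s(N, W) = 6/N + 1 = 1 + 6/N)
I(r) = 1/(r + (6 + r)/r)
419 - k(I(t((4*(1 - 1*(-4)))*(-2))), -7) = 419 - 1*(-21) = 419 + 21 = 440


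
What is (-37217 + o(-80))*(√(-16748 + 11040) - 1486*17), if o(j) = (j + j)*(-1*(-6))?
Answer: 964427374 - 76354*I*√1427 ≈ 9.6443e+8 - 2.8843e+6*I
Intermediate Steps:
o(j) = 12*j (o(j) = (2*j)*6 = 12*j)
(-37217 + o(-80))*(√(-16748 + 11040) - 1486*17) = (-37217 + 12*(-80))*(√(-16748 + 11040) - 1486*17) = (-37217 - 960)*(√(-5708) - 25262) = -38177*(2*I*√1427 - 25262) = -38177*(-25262 + 2*I*√1427) = 964427374 - 76354*I*√1427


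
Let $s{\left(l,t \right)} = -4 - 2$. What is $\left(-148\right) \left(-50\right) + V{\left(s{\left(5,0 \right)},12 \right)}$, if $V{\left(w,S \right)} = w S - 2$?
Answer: $7326$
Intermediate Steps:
$s{\left(l,t \right)} = -6$
$V{\left(w,S \right)} = -2 + S w$ ($V{\left(w,S \right)} = S w - 2 = -2 + S w$)
$\left(-148\right) \left(-50\right) + V{\left(s{\left(5,0 \right)},12 \right)} = \left(-148\right) \left(-50\right) + \left(-2 + 12 \left(-6\right)\right) = 7400 - 74 = 7326$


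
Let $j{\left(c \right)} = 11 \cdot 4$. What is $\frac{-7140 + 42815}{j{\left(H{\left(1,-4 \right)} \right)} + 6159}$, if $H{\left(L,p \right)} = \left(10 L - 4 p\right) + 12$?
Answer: $\frac{35675}{6203} \approx 5.7513$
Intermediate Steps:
$H{\left(L,p \right)} = 12 - 4 p + 10 L$ ($H{\left(L,p \right)} = \left(- 4 p + 10 L\right) + 12 = 12 - 4 p + 10 L$)
$j{\left(c \right)} = 44$
$\frac{-7140 + 42815}{j{\left(H{\left(1,-4 \right)} \right)} + 6159} = \frac{-7140 + 42815}{44 + 6159} = \frac{35675}{6203}$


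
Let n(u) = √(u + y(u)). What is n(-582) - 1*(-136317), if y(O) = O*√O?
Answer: 136317 + √(-582 - 582*I*√582) ≈ 1.364e+5 - 85.541*I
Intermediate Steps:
y(O) = O^(3/2)
n(u) = √(u + u^(3/2))
n(-582) - 1*(-136317) = √(-582 + (-582)^(3/2)) - 1*(-136317) = √(-582 - 582*I*√582) + 136317 = 136317 + √(-582 - 582*I*√582)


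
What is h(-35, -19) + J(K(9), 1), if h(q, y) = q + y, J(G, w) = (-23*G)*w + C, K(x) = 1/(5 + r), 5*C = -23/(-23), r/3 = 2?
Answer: -3074/55 ≈ -55.891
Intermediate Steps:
r = 6 (r = 3*2 = 6)
C = ⅕ (C = (-23/(-23))/5 = (-23*(-1/23))/5 = (⅕)*1 = ⅕ ≈ 0.20000)
K(x) = 1/11 (K(x) = 1/(5 + 6) = 1/11)
J(G, w) = ⅕ - 23*G*w (J(G, w) = (-23*G)*w + ⅕ = -23*G*w + ⅕ = ⅕ - 23*G*w)
h(-35, -19) + J(K(9), 1) = (-35 - 19) + (⅕ - 23*1/11*1) = -54 + (⅕ - 23/11) = -54 - 104/55 = -3074/55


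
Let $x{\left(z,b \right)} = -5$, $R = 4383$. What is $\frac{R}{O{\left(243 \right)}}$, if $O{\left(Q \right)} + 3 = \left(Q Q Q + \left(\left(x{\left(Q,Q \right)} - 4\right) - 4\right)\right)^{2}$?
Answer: $\frac{4383}{205890759023233} \approx 2.1288 \cdot 10^{-11}$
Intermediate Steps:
$O{\left(Q \right)} = -3 + \left(-13 + Q^{3}\right)^{2}$ ($O{\left(Q \right)} = -3 + \left(Q Q Q - 13\right)^{2} = -3 + \left(Q^{2} Q - 13\right)^{2} = -3 + \left(Q^{3} - 13\right)^{2} = -3 + \left(-13 + Q^{3}\right)^{2}$)
$\frac{R}{O{\left(243 \right)}} = \frac{4383}{-3 + \left(-13 + 243^{3}\right)^{2}} = \frac{4383}{-3 + \left(-13 + 14348907\right)^{2}} = \frac{4383}{-3 + 14348894^{2}} = \frac{4383}{-3 + 205890759023236} = \frac{4383}{205890759023233}$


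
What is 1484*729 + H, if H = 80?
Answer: 1081916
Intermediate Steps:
1484*729 + H = 1484*729 + 80 = 1081836 + 80 = 1081916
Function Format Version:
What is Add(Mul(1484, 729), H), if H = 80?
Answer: 1081916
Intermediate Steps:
Add(Mul(1484, 729), H) = Add(Mul(1484, 729), 80) = Add(1081836, 80) = 1081916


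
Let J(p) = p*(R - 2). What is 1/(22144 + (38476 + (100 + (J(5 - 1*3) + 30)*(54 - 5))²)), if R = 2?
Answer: 1/2525520 ≈ 3.9596e-7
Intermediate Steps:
J(p) = 0 (J(p) = p*(2 - 2) = p*0 = 0)
1/(22144 + (38476 + (100 + (J(5 - 1*3) + 30)*(54 - 5))²)) = 1/(22144 + (38476 + (100 + (0 + 30)*(54 - 5))²)) = 1/(22144 + (38476 + (100 + 30*49)²)) = 1/(22144 + (38476 + (100 + 1470)²)) = 1/(22144 + (38476 + 1570²)) = 1/(22144 + (38476 + 2464900)) = 1/(22144 + 2503376) = 1/2525520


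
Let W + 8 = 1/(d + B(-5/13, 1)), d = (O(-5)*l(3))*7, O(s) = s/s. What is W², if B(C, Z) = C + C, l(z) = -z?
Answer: 5184729/80089 ≈ 64.737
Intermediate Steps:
O(s) = 1
B(C, Z) = 2*C
d = -21 (d = (1*(-1*3))*7 = (1*(-3))*7 = -3*7 = -21)
W = -2277/283 (W = -8 + 1/(-21 + 2*(-5/13)) = -8 + 1/(-21 - 10/13) = -8 + 1/(-283/13) = -8 - 13/283 = -2277/283 ≈ -8.0459)
W² = (-2277/283)² = 5184729/80089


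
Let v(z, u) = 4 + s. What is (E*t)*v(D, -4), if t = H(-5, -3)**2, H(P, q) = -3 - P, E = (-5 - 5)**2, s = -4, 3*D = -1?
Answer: 0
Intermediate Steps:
D = -1/3 (D = (1/3)*(-1) = -1/3 ≈ -0.33333)
E = 100 (E = (-10)**2 = 100)
t = 4 (t = (-3 - 1*(-5))**2 = (-3 + 5)**2 = 2**2 = 4)
v(z, u) = 0 (v(z, u) = 4 - 4 = 0)
(E*t)*v(D, -4) = (100*4)*0 = 400*0 = 0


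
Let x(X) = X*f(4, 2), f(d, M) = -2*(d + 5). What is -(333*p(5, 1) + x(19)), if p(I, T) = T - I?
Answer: 1674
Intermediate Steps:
f(d, M) = -10 - 2*d (f(d, M) = -2*(5 + d) = -10 - 2*d)
x(X) = -18*X (x(X) = X*(-10 - 2*4) = X*(-10 - 8) = X*(-18) = -18*X)
-(333*p(5, 1) + x(19)) = -(333*(1 - 1*5) - 18*19) = -(333*(1 - 5) - 342) = -(333*(-4) - 342) = -(-1332 - 342) = -1*(-1674) = 1674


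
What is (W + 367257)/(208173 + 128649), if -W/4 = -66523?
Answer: 633349/336822 ≈ 1.8804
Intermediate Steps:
W = 266092 (W = -4*(-66523) = 266092)
(W + 367257)/(208173 + 128649) = (266092 + 367257)/(208173 + 128649) = 633349/336822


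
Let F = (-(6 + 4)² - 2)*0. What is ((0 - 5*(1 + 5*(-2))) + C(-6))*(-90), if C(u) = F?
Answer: -4050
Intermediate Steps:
F = 0 (F = (-1*10² - 2)*0 = (-1*100 - 2)*0 = (-100 - 2)*0 = -102*0 = 0)
C(u) = 0
((0 - 5*(1 + 5*(-2))) + C(-6))*(-90) = ((0 - 5*(1 + 5*(-2))) + 0)*(-90) = ((0 - 5*(1 - 10)) + 0)*(-90) = ((0 - 5*(-9)) + 0)*(-90) = ((0 + 45) + 0)*(-90) = (45 + 0)*(-90) = 45*(-90) = -4050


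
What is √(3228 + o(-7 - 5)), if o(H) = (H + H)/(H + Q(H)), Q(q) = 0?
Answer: √3230 ≈ 56.833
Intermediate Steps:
o(H) = 2 (o(H) = (H + H)/(H + 0) = (2*H)/H = 2)
√(3228 + o(-7 - 5)) = √(3228 + 2) = √3230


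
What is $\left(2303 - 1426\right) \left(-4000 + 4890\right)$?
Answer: $780530$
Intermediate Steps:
$\left(2303 - 1426\right) \left(-4000 + 4890\right) = 877 \cdot 890 = 780530$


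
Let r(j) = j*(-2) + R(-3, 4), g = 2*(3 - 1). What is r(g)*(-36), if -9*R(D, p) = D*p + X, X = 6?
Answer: 264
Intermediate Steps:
g = 4 (g = 2*2 = 4)
R(D, p) = -2/3 - D*p/9 (R(D, p) = -(D*p + 6)/9 = -(6 + D*p)/9 = -2/3 - D*p/9)
r(j) = 2/3 - 2*j (r(j) = j*(-2) + (-2/3 - 1/9*(-3)*4) = -2*j + (-2/3 + 4/3) = -2*j + 2/3 = 2/3 - 2*j)
r(g)*(-36) = (2/3 - 2*4)*(-36) = (2/3 - 8)*(-36) = -22/3*(-36) = 264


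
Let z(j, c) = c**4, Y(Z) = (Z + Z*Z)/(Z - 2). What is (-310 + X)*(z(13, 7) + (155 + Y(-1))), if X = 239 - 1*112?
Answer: -467748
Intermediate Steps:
X = 127 (X = 239 - 112 = 127)
Y(Z) = (Z + Z**2)/(-2 + Z)
(-310 + X)*(z(13, 7) + (155 + Y(-1))) = (-310 + 127)*(7**4 + (155 - (1 - 1)/(-2 - 1))) = -183*(2401 + (155 - 1*0/(-3))) = -183*(2401 + (155 - 1*(-1/3)*0)) = -183*(2401 + (155 + 0)) = -183*(2401 + 155) = -183*2556 = -467748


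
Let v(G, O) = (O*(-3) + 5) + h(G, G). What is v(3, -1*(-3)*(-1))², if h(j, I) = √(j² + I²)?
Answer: 214 + 84*√2 ≈ 332.79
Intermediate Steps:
h(j, I) = √(I² + j²)
v(G, O) = 5 - 3*O + √2*√(G²) (v(G, O) = (O*(-3) + 5) + √(G² + G²) = (-3*O + 5) + √(2*G²) = (5 - 3*O) + √2*√(G²) = 5 - 3*O + √2*√(G²))
v(3, -1*(-3)*(-1))² = (5 - 3*(-1*(-3))*(-1) + √2*√(3²))² = (5 - 9*(-1) + √2*√9)² = (5 - 3*(-3) + √2*3)² = (5 + 9 + 3*√2)² = (14 + 3*√2)²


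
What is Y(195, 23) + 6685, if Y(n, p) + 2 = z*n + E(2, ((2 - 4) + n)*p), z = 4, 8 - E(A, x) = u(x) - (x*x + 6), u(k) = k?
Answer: 19707759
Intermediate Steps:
E(A, x) = 14 + x² - x (E(A, x) = 8 - (x - (x*x + 6)) = 8 - (x - (x² + 6)) = 8 - (x - (6 + x²)) = 8 - (x + (-6 - x²)) = 8 - (-6 + x - x²) = 8 + (6 + x² - x) = 14 + x² - x)
Y(n, p) = 12 + 4*n + p²*(-2 + n)² - p*(-2 + n) (Y(n, p) = -2 + (4*n + (14 + (((2 - 4) + n)*p)² - ((2 - 4) + n)*p)) = -2 + (4*n + (14 + ((-2 + n)*p)² - (-2 + n)*p)) = -2 + (4*n + (14 + (p*(-2 + n))² - p*(-2 + n))) = -2 + (4*n + (14 + p²*(-2 + n)² - p*(-2 + n))) = -2 + (14 + 4*n + p²*(-2 + n)² - p*(-2 + n)) = 12 + 4*n + p²*(-2 + n)² - p*(-2 + n))
Y(195, 23) + 6685 = (12 + 4*195 + 23²*(-2 + 195)² - 1*23*(-2 + 195)) + 6685 = (12 + 780 + 529*193² - 1*23*193) + 6685 = (12 + 780 + 529*37249 - 4439) + 6685 = (12 + 780 + 19704721 - 4439) + 6685 = 19701074 + 6685 = 19707759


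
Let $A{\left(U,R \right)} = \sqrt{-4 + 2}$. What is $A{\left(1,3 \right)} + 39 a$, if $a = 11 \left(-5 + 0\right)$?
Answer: $-2145 + i \sqrt{2} \approx -2145.0 + 1.4142 i$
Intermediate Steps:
$A{\left(U,R \right)} = i \sqrt{2}$ ($A{\left(U,R \right)} = \sqrt{-2} = i \sqrt{2}$)
$a = -55$ ($a = 11 \left(-5\right) = -55$)
$A{\left(1,3 \right)} + 39 a = i \sqrt{2} + 39 \left(-55\right) = i \sqrt{2} - 2145 = -2145 + i \sqrt{2}$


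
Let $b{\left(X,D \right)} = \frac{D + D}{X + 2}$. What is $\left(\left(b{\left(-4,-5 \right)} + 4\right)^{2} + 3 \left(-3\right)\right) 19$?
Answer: $1368$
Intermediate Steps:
$b{\left(X,D \right)} = \frac{2 D}{2 + X}$
$\left(\left(b{\left(-4,-5 \right)} + 4\right)^{2} + 3 \left(-3\right)\right) 19 = \left(\left(2 \left(-5\right) \frac{1}{2 - 4} + 4\right)^{2} + 3 \left(-3\right)\right) 19 = \left(\left(2 \left(-5\right) \frac{1}{-2} + 4\right)^{2} - 9\right) 19 = \left(\left(2 \left(-5\right) \left(- \frac{1}{2}\right) + 4\right)^{2} - 9\right) 19 = \left(\left(5 + 4\right)^{2} - 9\right) 19 = \left(9^{2} - 9\right) 19 = \left(81 - 9\right) 19 = 72 \cdot 19 = 1368$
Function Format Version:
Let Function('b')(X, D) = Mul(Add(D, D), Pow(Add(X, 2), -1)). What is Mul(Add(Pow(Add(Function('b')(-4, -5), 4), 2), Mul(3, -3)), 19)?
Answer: 1368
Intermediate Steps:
Function('b')(X, D) = Mul(2, D, Pow(Add(2, X), -1)) (Function('b')(X, D) = Mul(Mul(2, D), Pow(Add(2, X), -1)) = Mul(2, D, Pow(Add(2, X), -1)))
Mul(Add(Pow(Add(Function('b')(-4, -5), 4), 2), Mul(3, -3)), 19) = Mul(Add(Pow(Add(Mul(2, -5, Pow(Add(2, -4), -1)), 4), 2), Mul(3, -3)), 19) = Mul(Add(Pow(Add(Mul(2, -5, Pow(-2, -1)), 4), 2), -9), 19) = Mul(Add(Pow(Add(Mul(2, -5, Rational(-1, 2)), 4), 2), -9), 19) = Mul(Add(Pow(Add(5, 4), 2), -9), 19) = Mul(Add(Pow(9, 2), -9), 19) = Mul(Add(81, -9), 19) = Mul(72, 19) = 1368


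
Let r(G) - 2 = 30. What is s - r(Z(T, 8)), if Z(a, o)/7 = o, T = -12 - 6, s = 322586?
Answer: 322554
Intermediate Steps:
T = -18
Z(a, o) = 7*o
r(G) = 32 (r(G) = 2 + 30 = 32)
s - r(Z(T, 8)) = 322586 - 1*32 = 322586 - 32 = 322554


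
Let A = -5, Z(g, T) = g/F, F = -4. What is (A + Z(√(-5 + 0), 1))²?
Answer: (20 + I*√5)²/16 ≈ 24.688 + 5.5902*I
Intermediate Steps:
Z(g, T) = -g/4 (Z(g, T) = g/(-4) = g*(-¼) = -g/4)
(A + Z(√(-5 + 0), 1))² = (-5 - √(-5 + 0)/4)² = (-5 - I*√5/4)²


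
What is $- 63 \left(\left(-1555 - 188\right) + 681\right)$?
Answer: $66906$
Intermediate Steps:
$- 63 \left(\left(-1555 - 188\right) + 681\right) = - 63 \left(-1743 + 681\right) = \left(-63\right) \left(-1062\right) = 66906$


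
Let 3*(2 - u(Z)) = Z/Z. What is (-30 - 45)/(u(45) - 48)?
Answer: 225/139 ≈ 1.6187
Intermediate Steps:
u(Z) = 5/3 (u(Z) = 2 - Z/(3*Z) = 2 - ⅓*1 = 2 - ⅓ = 5/3)
(-30 - 45)/(u(45) - 48) = (-30 - 45)/(5/3 - 48) = -75/(-139/3) = -75*(-3/139) = 225/139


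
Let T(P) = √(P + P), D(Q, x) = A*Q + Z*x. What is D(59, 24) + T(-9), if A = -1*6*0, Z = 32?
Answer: 768 + 3*I*√2 ≈ 768.0 + 4.2426*I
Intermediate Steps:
A = 0 (A = -6*0 = 0)
D(Q, x) = 32*x (D(Q, x) = 0*Q + 32*x = 0 + 32*x = 32*x)
T(P) = √2*√P (T(P) = √(2*P) = √2*√P)
D(59, 24) + T(-9) = 32*24 + √2*√(-9) = 768 + √2*(3*I) = 768 + 3*I*√2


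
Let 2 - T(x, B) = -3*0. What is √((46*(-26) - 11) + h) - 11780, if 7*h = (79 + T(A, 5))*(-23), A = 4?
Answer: -11780 + 2*I*√18046/7 ≈ -11780.0 + 38.382*I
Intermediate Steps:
T(x, B) = 2 (T(x, B) = 2 - (-3)*0 = 2 - 1*0 = 2 + 0 = 2)
h = -1863/7 (h = ((79 + 2)*(-23))/7 = (81*(-23))/7 = (⅐)*(-1863) = -1863/7 ≈ -266.14)
√((46*(-26) - 11) + h) - 11780 = √((46*(-26) - 11) - 1863/7) - 11780 = √((-1196 - 11) - 1863/7) - 11780 = √(-1207 - 1863/7) - 11780 = √(-10312/7) - 11780 = 2*I*√18046/7 - 11780 = -11780 + 2*I*√18046/7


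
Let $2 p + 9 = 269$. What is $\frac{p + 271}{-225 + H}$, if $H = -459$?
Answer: $- \frac{401}{684} \approx -0.58626$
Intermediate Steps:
$p = 130$ ($p = - \frac{9}{2} + \frac{1}{2} \cdot 269 = - \frac{9}{2} + \frac{269}{2} = 130$)
$\frac{p + 271}{-225 + H} = \frac{130 + 271}{-225 - 459} = \frac{401}{-684} = 401 \left(- \frac{1}{684}\right) = - \frac{401}{684}$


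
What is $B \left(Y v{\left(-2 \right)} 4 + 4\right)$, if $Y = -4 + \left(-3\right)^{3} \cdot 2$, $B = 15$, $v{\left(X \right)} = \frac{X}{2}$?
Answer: $3540$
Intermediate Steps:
$v{\left(X \right)} = \frac{X}{2}$ ($v{\left(X \right)} = X \frac{1}{2} = \frac{X}{2}$)
$Y = -58$ ($Y = -4 - 54 = -58$)
$B \left(Y v{\left(-2 \right)} 4 + 4\right) = 15 \left(- 58 \cdot \frac{1}{2} \left(-2\right) 4 + 4\right) = 15 \left(- 58 \left(\left(-1\right) 4\right) + 4\right) = 15 \left(\left(-58\right) \left(-4\right) + 4\right) = 15 \left(232 + 4\right) = 15 \cdot 236 = 3540$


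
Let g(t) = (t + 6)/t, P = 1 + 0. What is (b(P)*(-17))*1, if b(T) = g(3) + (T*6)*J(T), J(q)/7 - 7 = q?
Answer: -5763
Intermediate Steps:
J(q) = 49 + 7*q
P = 1
g(t) = (6 + t)/t
b(T) = 3 + 6*T*(49 + 7*T) (b(T) = (6 + 3)/3 + (T*6)*(49 + 7*T) = (1/3)*9 + (6*T)*(49 + 7*T) = 3 + 6*T*(49 + 7*T))
(b(P)*(-17))*1 = ((3 + 42*1*(7 + 1))*(-17))*1 = ((3 + 42*1*8)*(-17))*1 = ((3 + 336)*(-17))*1 = (339*(-17))*1 = -5763*1 = -5763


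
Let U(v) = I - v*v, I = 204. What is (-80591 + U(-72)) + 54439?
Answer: -31132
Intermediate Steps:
U(v) = 204 - v² (U(v) = 204 - v*v = 204 - v²)
(-80591 + U(-72)) + 54439 = (-80591 + (204 - 1*(-72)²)) + 54439 = (-80591 + (204 - 1*5184)) + 54439 = (-80591 + (204 - 5184)) + 54439 = (-80591 - 4980) + 54439 = -85571 + 54439 = -31132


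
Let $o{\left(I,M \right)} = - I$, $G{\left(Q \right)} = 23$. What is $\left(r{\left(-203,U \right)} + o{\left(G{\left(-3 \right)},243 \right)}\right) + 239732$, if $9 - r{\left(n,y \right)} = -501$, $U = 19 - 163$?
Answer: $240219$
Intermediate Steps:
$U = -144$
$r{\left(n,y \right)} = 510$ ($r{\left(n,y \right)} = 9 - -501 = 9 + 501 = 510$)
$\left(r{\left(-203,U \right)} + o{\left(G{\left(-3 \right)},243 \right)}\right) + 239732 = \left(510 - 23\right) + 239732 = 487 + 239732 = 240219$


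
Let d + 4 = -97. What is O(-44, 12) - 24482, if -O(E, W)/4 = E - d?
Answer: -24710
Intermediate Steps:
d = -101 (d = -4 - 97 = -101)
O(E, W) = -404 - 4*E (O(E, W) = -4*(E - 1*(-101)) = -4*(E + 101) = -4*(101 + E) = -404 - 4*E)
O(-44, 12) - 24482 = (-404 - 4*(-44)) - 24482 = (-404 + 176) - 24482 = -228 - 24482 = -24710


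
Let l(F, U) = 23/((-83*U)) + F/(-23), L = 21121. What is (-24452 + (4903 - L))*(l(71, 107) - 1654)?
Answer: 165856220180/2461 ≈ 6.7394e+7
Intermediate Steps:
l(F, U) = -23/(83*U) - F/23 (l(F, U) = 23*(-1/(83*U)) + F*(-1/23) = -23/(83*U) - F/23)
(-24452 + (4903 - L))*(l(71, 107) - 1654) = (-24452 + (4903 - 1*21121))*((-23/83/107 - 1/23*71) - 1654) = (-24452 + (4903 - 21121))*((-23/83*1/107 - 71/23) - 1654) = (-24452 - 16218)*((-23/8881 - 71/23) - 1654) = -40670*(-631080/204263 - 1654) = -40670*(-338482082/204263) = 165856220180/2461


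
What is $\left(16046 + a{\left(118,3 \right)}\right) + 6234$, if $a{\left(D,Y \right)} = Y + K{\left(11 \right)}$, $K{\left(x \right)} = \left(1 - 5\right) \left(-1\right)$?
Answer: $22287$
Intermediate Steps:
$K{\left(x \right)} = 4$ ($K{\left(x \right)} = \left(1 - 5\right) \left(-1\right) = \left(-4\right) \left(-1\right) = 4$)
$a{\left(D,Y \right)} = 4 + Y$ ($a{\left(D,Y \right)} = Y + 4 = 4 + Y$)
$\left(16046 + a{\left(118,3 \right)}\right) + 6234 = \left(16046 + \left(4 + 3\right)\right) + 6234 = \left(16046 + 7\right) + 6234 = 16053 + 6234 = 22287$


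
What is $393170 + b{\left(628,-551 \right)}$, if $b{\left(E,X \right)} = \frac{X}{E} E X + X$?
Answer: $696220$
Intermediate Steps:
$b{\left(E,X \right)} = X + X^{2}$ ($b{\left(E,X \right)} = X X + X = X^{2} + X = X + X^{2}$)
$393170 + b{\left(628,-551 \right)} = 393170 - 551 \left(1 - 551\right) = 393170 - -303050 = 393170 + 303050 = 696220$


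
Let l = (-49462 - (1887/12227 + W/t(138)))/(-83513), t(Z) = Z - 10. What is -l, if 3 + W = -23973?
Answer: -9639735857/16337815216 ≈ -0.59003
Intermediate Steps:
W = -23976 (W = -3 - 23973 = -23976)
t(Z) = -10 + Z
l = 9639735857/16337815216 (l = (-49462 - (1887/12227 - 23976/(-10 + 138)))/(-83513) = (-49462 - (1887*(1/12227) - 23976/128))*(-1/83513) = (-49462 - (1887/12227 - 23976*1/128))*(-1/83513) = (-49462 - (1887/12227 - 2997/16))*(-1/83513) = (-49462 - 1*(-36614127/195632))*(-1/83513) = (-49462 + 36614127/195632)*(-1/83513) = -9639735857/195632*(-1/83513) = 9639735857/16337815216 ≈ 0.59003)
-l = -1*9639735857/16337815216 = -9639735857/16337815216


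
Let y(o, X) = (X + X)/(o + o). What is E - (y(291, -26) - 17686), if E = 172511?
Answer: 55347353/291 ≈ 1.9020e+5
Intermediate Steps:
y(o, X) = X/o (y(o, X) = (2*X)/((2*o)) = (2*X)*(1/(2*o)) = X/o)
E - (y(291, -26) - 17686) = 172511 - (-26/291 - 17686) = 172511 - 1*(-5146652/291) = 172511 + 5146652/291 = 55347353/291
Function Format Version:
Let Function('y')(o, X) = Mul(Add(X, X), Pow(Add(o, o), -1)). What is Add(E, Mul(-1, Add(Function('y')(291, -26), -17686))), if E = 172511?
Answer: Rational(55347353, 291) ≈ 1.9020e+5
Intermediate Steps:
Function('y')(o, X) = Mul(X, Pow(o, -1)) (Function('y')(o, X) = Mul(Mul(2, X), Pow(Mul(2, o), -1)) = Mul(Mul(2, X), Mul(Rational(1, 2), Pow(o, -1))) = Mul(X, Pow(o, -1)))
Add(E, Mul(-1, Add(Function('y')(291, -26), -17686))) = Add(172511, Mul(-1, Add(Mul(-26, Pow(291, -1)), -17686))) = Add(172511, Mul(-1, Add(Mul(-26, Rational(1, 291)), -17686))) = Add(172511, Mul(-1, Add(Rational(-26, 291), -17686))) = Add(172511, Mul(-1, Rational(-5146652, 291))) = Add(172511, Rational(5146652, 291)) = Rational(55347353, 291)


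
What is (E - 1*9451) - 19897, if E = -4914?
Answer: -34262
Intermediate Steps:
(E - 1*9451) - 19897 = (-4914 - 1*9451) - 19897 = (-4914 - 9451) - 19897 = -14365 - 19897 = -34262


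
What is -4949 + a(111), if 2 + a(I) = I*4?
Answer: -4507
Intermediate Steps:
a(I) = -2 + 4*I (a(I) = -2 + I*4 = -2 + 4*I)
-4949 + a(111) = -4949 + (-2 + 4*111) = -4949 + (-2 + 444) = -4949 + 442 = -4507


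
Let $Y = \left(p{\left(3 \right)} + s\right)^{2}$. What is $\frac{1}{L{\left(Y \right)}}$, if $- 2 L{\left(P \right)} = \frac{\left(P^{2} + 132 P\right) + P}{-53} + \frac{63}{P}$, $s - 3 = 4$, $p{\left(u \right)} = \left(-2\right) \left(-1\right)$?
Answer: $\frac{954}{155635} \approx 0.0061297$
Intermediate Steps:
$p{\left(u \right)} = 2$
$s = 7$ ($s = 3 + 4 = 7$)
$Y = 81$ ($Y = \left(2 + 7\right)^{2} = 9^{2} = 81$)
$L{\left(P \right)} = - \frac{63}{2 P} + \frac{P^{2}}{106} + \frac{133 P}{106}$ ($L{\left(P \right)} = - \frac{\frac{\left(P^{2} + 132 P\right) + P}{-53} + \frac{63}{P}}{2} = - \frac{\left(P^{2} + 133 P\right) \left(- \frac{1}{53}\right) + \frac{63}{P}}{2} = - \frac{\left(- \frac{133 P}{53} - \frac{P^{2}}{53}\right) + \frac{63}{P}}{2} = - \frac{\frac{63}{P} - \frac{133 P}{53} - \frac{P^{2}}{53}}{2} = - \frac{63}{2 P} + \frac{P^{2}}{106} + \frac{133 P}{106}$)
$\frac{1}{L{\left(Y \right)}} = \frac{1}{\frac{1}{106} \cdot \frac{1}{81} \left(-3339 + 81^{2} \left(133 + 81\right)\right)} = \frac{1}{\frac{1}{106} \cdot \frac{1}{81} \left(-3339 + 6561 \cdot 214\right)} = \frac{1}{\frac{1}{106} \cdot \frac{1}{81} \left(-3339 + 1404054\right)} = \frac{1}{\frac{1}{106} \cdot \frac{1}{81} \cdot 1400715} = \frac{1}{\frac{155635}{954}} = \frac{954}{155635}$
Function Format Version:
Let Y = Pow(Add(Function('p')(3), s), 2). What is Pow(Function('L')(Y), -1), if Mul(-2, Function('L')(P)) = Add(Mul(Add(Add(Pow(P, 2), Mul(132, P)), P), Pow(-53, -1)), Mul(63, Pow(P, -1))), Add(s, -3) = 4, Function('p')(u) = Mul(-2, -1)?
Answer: Rational(954, 155635) ≈ 0.0061297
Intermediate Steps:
Function('p')(u) = 2
s = 7 (s = Add(3, 4) = 7)
Y = 81 (Y = Pow(Add(2, 7), 2) = Pow(9, 2) = 81)
Function('L')(P) = Add(Mul(Rational(-63, 2), Pow(P, -1)), Mul(Rational(1, 106), Pow(P, 2)), Mul(Rational(133, 106), P)) (Function('L')(P) = Mul(Rational(-1, 2), Add(Mul(Add(Add(Pow(P, 2), Mul(132, P)), P), Pow(-53, -1)), Mul(63, Pow(P, -1)))) = Mul(Rational(-1, 2), Add(Mul(Add(Pow(P, 2), Mul(133, P)), Rational(-1, 53)), Mul(63, Pow(P, -1)))) = Mul(Rational(-1, 2), Add(Add(Mul(Rational(-133, 53), P), Mul(Rational(-1, 53), Pow(P, 2))), Mul(63, Pow(P, -1)))) = Mul(Rational(-1, 2), Add(Mul(63, Pow(P, -1)), Mul(Rational(-133, 53), P), Mul(Rational(-1, 53), Pow(P, 2)))) = Add(Mul(Rational(-63, 2), Pow(P, -1)), Mul(Rational(1, 106), Pow(P, 2)), Mul(Rational(133, 106), P)))
Pow(Function('L')(Y), -1) = Pow(Mul(Rational(1, 106), Pow(81, -1), Add(-3339, Mul(Pow(81, 2), Add(133, 81)))), -1) = Pow(Mul(Rational(1, 106), Rational(1, 81), Add(-3339, Mul(6561, 214))), -1) = Pow(Mul(Rational(1, 106), Rational(1, 81), Add(-3339, 1404054)), -1) = Pow(Mul(Rational(1, 106), Rational(1, 81), 1400715), -1) = Pow(Rational(155635, 954), -1) = Rational(954, 155635)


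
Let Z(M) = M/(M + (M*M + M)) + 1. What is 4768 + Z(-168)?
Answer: 791653/166 ≈ 4769.0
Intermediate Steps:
Z(M) = 1 + M/(M² + 2*M) (Z(M) = M/(M + (M² + M)) + 1 = M/(M + (M + M²)) + 1 = M/(M² + 2*M) + 1 = 1 + M/(M² + 2*M))
4768 + Z(-168) = 4768 + (3 - 168)/(2 - 168) = 4768 - 165/(-166) = 4768 - 1/166*(-165) = 4768 + 165/166 = 791653/166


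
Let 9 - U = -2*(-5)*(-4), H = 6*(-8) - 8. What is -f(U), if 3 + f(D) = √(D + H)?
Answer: 3 - I*√7 ≈ 3.0 - 2.6458*I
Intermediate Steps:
H = -56 (H = -48 - 8 = -56)
U = 49 (U = 9 - (-2*(-5))*(-4) = 9 - 10*(-4) = 9 - 1*(-40) = 9 + 40 = 49)
f(D) = -3 + √(-56 + D) (f(D) = -3 + √(D - 56) = -3 + √(-56 + D))
-f(U) = -(-3 + √(-56 + 49)) = -(-3 + √(-7)) = -(-3 + I*√7) = 3 - I*√7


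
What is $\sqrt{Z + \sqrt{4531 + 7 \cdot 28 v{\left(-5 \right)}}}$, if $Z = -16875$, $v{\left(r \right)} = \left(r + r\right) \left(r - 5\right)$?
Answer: $\sqrt{-16875 + \sqrt{24131}} \approx 129.3 i$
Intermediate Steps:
$v{\left(r \right)} = 2 r \left(-5 + r\right)$
$\sqrt{Z + \sqrt{4531 + 7 \cdot 28 v{\left(-5 \right)}}} = \sqrt{-16875 + \sqrt{4531 + 7 \cdot 28 \cdot 2 \left(-5\right) \left(-5 - 5\right)}} = \sqrt{-16875 + \sqrt{4531 + 196 \cdot 2 \left(-5\right) \left(-10\right)}} = \sqrt{-16875 + \sqrt{4531 + 196 \cdot 100}} = \sqrt{-16875 + \sqrt{4531 + 19600}} = \sqrt{-16875 + \sqrt{24131}}$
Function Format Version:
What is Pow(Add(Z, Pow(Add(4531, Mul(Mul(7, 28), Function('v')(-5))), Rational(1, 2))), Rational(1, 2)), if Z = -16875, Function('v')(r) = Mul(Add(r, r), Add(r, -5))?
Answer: Pow(Add(-16875, Pow(24131, Rational(1, 2))), Rational(1, 2)) ≈ Mul(129.30, I)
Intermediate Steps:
Function('v')(r) = Mul(2, r, Add(-5, r)) (Function('v')(r) = Mul(Mul(2, r), Add(-5, r)) = Mul(2, r, Add(-5, r)))
Pow(Add(Z, Pow(Add(4531, Mul(Mul(7, 28), Function('v')(-5))), Rational(1, 2))), Rational(1, 2)) = Pow(Add(-16875, Pow(Add(4531, Mul(Mul(7, 28), Mul(2, -5, Add(-5, -5)))), Rational(1, 2))), Rational(1, 2)) = Pow(Add(-16875, Pow(Add(4531, Mul(196, Mul(2, -5, -10))), Rational(1, 2))), Rational(1, 2)) = Pow(Add(-16875, Pow(Add(4531, Mul(196, 100)), Rational(1, 2))), Rational(1, 2)) = Pow(Add(-16875, Pow(Add(4531, 19600), Rational(1, 2))), Rational(1, 2)) = Pow(Add(-16875, Pow(24131, Rational(1, 2))), Rational(1, 2))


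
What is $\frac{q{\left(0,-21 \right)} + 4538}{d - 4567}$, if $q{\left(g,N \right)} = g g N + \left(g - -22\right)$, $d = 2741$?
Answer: $- \frac{2280}{913} \approx -2.4973$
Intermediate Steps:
$q{\left(g,N \right)} = 22 + g + N g^{2}$ ($q{\left(g,N \right)} = g^{2} N + \left(g + 22\right) = N g^{2} + \left(22 + g\right) = 22 + g + N g^{2}$)
$\frac{q{\left(0,-21 \right)} + 4538}{d - 4567} = \frac{\left(22 + 0 - 21 \cdot 0^{2}\right) + 4538}{2741 - 4567} = \frac{\left(22 + 0 - 0\right) + 4538}{-1826} = \left(\left(22 + 0 + 0\right) + 4538\right) \left(- \frac{1}{1826}\right) = \left(22 + 4538\right) \left(- \frac{1}{1826}\right) = 4560 \left(- \frac{1}{1826}\right) = - \frac{2280}{913}$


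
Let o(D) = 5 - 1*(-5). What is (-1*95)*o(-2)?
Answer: -950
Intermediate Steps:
o(D) = 10 (o(D) = 5 + 5 = 10)
(-1*95)*o(-2) = -1*95*10 = -95*10 = -950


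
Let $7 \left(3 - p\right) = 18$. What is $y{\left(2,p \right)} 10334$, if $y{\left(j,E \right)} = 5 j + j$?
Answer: $124008$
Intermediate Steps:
$p = \frac{3}{7}$ ($p = 3 - \frac{18}{7} = \frac{3}{7} \approx 0.42857$)
$y{\left(j,E \right)} = 6 j$
$y{\left(2,p \right)} 10334 = 6 \cdot 2 \cdot 10334 = 12 \cdot 10334 = 124008$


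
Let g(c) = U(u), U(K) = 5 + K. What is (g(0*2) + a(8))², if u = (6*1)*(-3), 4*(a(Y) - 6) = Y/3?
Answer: 361/9 ≈ 40.111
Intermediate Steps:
a(Y) = 6 + Y/12 (a(Y) = 6 + (Y/3)/4 = 6 + Y/12)
u = -18 (u = 6*(-3) = -18)
g(c) = -13 (g(c) = 5 - 18 = -13)
(g(0*2) + a(8))² = (-13 + (6 + (1/12)*8))² = (-13 + (6 + ⅔))² = (-13 + 20/3)² = (-19/3)² = 361/9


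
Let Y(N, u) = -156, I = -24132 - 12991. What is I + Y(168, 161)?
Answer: -37279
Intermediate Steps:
I = -37123
I + Y(168, 161) = -37123 - 156 = -37279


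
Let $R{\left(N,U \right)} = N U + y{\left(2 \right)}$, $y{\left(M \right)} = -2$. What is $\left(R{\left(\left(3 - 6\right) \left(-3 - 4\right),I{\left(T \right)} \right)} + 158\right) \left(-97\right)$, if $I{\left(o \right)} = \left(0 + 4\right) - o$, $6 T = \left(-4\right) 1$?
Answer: $-24638$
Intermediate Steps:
$T = - \frac{2}{3}$ ($T = \frac{\left(-4\right) 1}{6} = \frac{1}{6} \left(-4\right) = - \frac{2}{3} \approx -0.66667$)
$I{\left(o \right)} = 4 - o$
$R{\left(N,U \right)} = -2 + N U$ ($R{\left(N,U \right)} = N U - 2 = -2 + N U$)
$\left(R{\left(\left(3 - 6\right) \left(-3 - 4\right),I{\left(T \right)} \right)} + 158\right) \left(-97\right) = \left(\left(-2 + \left(3 - 6\right) \left(-3 - 4\right) \left(4 - - \frac{2}{3}\right)\right) + 158\right) \left(-97\right) = \left(\left(-2 + \left(-3\right) \left(-7\right) \left(4 + \frac{2}{3}\right)\right) + 158\right) \left(-97\right) = \left(\left(-2 + 21 \cdot \frac{14}{3}\right) + 158\right) \left(-97\right) = \left(\left(-2 + 98\right) + 158\right) \left(-97\right) = \left(96 + 158\right) \left(-97\right) = 254 \left(-97\right) = -24638$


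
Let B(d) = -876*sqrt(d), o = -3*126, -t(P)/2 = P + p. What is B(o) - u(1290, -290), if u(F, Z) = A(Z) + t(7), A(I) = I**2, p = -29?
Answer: -84144 - 2628*I*sqrt(42) ≈ -84144.0 - 17031.0*I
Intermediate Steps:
t(P) = 58 - 2*P (t(P) = -2*(P - 29) = -2*(-29 + P) = 58 - 2*P)
o = -378
u(F, Z) = 44 + Z**2 (u(F, Z) = Z**2 + (58 - 2*7) = Z**2 + (58 - 14) = Z**2 + 44 = 44 + Z**2)
B(o) - u(1290, -290) = -2628*I*sqrt(42) - (44 + (-290)**2) = -2628*I*sqrt(42) - (44 + 84100) = -2628*I*sqrt(42) - 1*84144 = -2628*I*sqrt(42) - 84144 = -84144 - 2628*I*sqrt(42)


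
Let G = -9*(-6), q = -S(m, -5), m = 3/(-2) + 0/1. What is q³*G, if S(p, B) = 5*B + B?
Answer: 1458000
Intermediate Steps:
m = -3/2 (m = 3*(-½) + 0*1 = -3/2 + 0 = -3/2 ≈ -1.5000)
S(p, B) = 6*B
q = 30 (q = -6*(-5) = -1*(-30) = 30)
G = 54
q³*G = 30³*54 = 27000*54 = 1458000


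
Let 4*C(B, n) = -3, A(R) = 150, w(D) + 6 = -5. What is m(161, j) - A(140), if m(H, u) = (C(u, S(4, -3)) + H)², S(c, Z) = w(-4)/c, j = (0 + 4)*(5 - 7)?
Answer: 408481/16 ≈ 25530.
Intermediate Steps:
w(D) = -11 (w(D) = -6 - 5 = -11)
j = -8 (j = 4*(-2) = -8)
S(c, Z) = -11/c
C(B, n) = -¾ (C(B, n) = (¼)*(-3) = -¾)
m(H, u) = (-¾ + H)²
m(161, j) - A(140) = (-3 + 4*161)²/16 - 1*150 = (-3 + 644)²/16 - 150 = (1/16)*641² - 150 = (1/16)*410881 - 150 = 410881/16 - 150 = 408481/16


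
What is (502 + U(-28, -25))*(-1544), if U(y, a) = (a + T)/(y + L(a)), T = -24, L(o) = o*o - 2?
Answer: -65871672/85 ≈ -7.7496e+5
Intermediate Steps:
L(o) = -2 + o² (L(o) = o² - 2 = -2 + o²)
U(y, a) = (-24 + a)/(-2 + y + a²) (U(y, a) = (a - 24)/(y + (-2 + a²)) = (-24 + a)/(-2 + y + a²))
(502 + U(-28, -25))*(-1544) = (502 + (-24 - 25)/(-2 - 28 + (-25)²))*(-1544) = (502 - 49/(-2 - 28 + 625))*(-1544) = (502 - 49/595)*(-1544) = (502 + (1/595)*(-49))*(-1544) = (502 - 7/85)*(-1544) = (42663/85)*(-1544) = -65871672/85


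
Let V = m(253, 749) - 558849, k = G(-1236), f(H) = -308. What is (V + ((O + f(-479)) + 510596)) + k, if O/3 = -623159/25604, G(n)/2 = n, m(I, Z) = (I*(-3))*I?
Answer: -6225177717/25604 ≈ -2.4313e+5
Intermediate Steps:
m(I, Z) = -3*I² (m(I, Z) = (-3*I)*I = -3*I²)
G(n) = 2*n
O = -1869477/25604 (O = 3*(-623159/25604) = -1869477/25604 ≈ -73.015)
k = -2472 (k = 2*(-1236) = -2472)
V = -750876 (V = -3*253² - 558849 = -3*64009 - 558849 = -192027 - 558849 = -750876)
(V + ((O + f(-479)) + 510596)) + k = (-750876 + ((-1869477/25604 - 308) + 510596)) - 2472 = (-750876 + (-9755509/25604 + 510596)) - 2472 = (-750876 + 13063544475/25604) - 2472 = -6161884629/25604 - 2472 = -6225177717/25604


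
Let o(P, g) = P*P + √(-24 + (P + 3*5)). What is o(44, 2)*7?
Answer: 13552 + 7*√35 ≈ 13593.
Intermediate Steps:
o(P, g) = P² + √(-9 + P) (o(P, g) = P² + √(-24 + (P + 15)) = P² + √(-24 + (15 + P)) = P² + √(-9 + P))
o(44, 2)*7 = (44² + √(-9 + 44))*7 = (1936 + √35)*7 = 13552 + 7*√35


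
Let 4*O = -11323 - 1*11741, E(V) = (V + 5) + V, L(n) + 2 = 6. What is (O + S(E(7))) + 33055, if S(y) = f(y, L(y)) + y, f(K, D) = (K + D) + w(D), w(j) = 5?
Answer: 27336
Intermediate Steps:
L(n) = 4 (L(n) = -2 + 6 = 4)
E(V) = 5 + 2*V (E(V) = (5 + V) + V = 5 + 2*V)
O = -5766 (O = (-11323 - 1*11741)/4 = (-11323 - 11741)/4 = (1/4)*(-23064) = -5766)
f(K, D) = 5 + D + K (f(K, D) = (K + D) + 5 = (D + K) + 5 = 5 + D + K)
S(y) = 9 + 2*y (S(y) = (5 + 4 + y) + y = (9 + y) + y = 9 + 2*y)
(O + S(E(7))) + 33055 = (-5766 + (9 + 2*(5 + 2*7))) + 33055 = (-5766 + (9 + 2*(5 + 14))) + 33055 = (-5766 + (9 + 2*19)) + 33055 = (-5766 + (9 + 38)) + 33055 = (-5766 + 47) + 33055 = -5719 + 33055 = 27336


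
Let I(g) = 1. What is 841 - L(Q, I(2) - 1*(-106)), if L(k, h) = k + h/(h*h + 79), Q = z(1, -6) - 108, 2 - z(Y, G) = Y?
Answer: 10928437/11528 ≈ 947.99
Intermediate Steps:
z(Y, G) = 2 - Y
Q = -107 (Q = (2 - 1*1) - 108 = (2 - 1) - 108 = 1 - 108 = -107)
L(k, h) = k + h/(79 + h²) (L(k, h) = k + h/(h² + 79) = k + h/(79 + h²))
841 - L(Q, I(2) - 1*(-106)) = 841 - ((1 - 1*(-106)) + 79*(-107) - 107*(1 - 1*(-106))²)/(79 + (1 - 1*(-106))²) = 841 - ((1 + 106) - 8453 - 107*(1 + 106)²)/(79 + (1 + 106)²) = 841 - (107 - 8453 - 107*107²)/(79 + 107²) = 841 - (107 - 8453 - 107*11449)/(79 + 11449) = 841 - (107 - 8453 - 1225043)/11528 = 841 - (-1233389)/11528 = 841 - 1*(-1233389/11528) = 841 + 1233389/11528 = 10928437/11528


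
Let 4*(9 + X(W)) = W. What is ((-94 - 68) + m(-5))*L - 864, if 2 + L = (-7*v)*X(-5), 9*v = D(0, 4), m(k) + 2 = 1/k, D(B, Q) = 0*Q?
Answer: -2678/5 ≈ -535.60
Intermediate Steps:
X(W) = -9 + W/4
D(B, Q) = 0
m(k) = -2 + 1/k
v = 0 (v = (⅑)*0 = 0)
L = -2 (L = -2 + (-7*0)*(-9 + (¼)*(-5)) = -2 + 0*(-9 - 5/4) = -2 + 0*(-41/4) = -2 + 0 = -2)
((-94 - 68) + m(-5))*L - 864 = ((-94 - 68) + (-2 + 1/(-5)))*(-2) - 864 = (-162 + (-2 - ⅕))*(-2) - 864 = (-162 - 11/5)*(-2) - 864 = -821/5*(-2) - 864 = 1642/5 - 864 = -2678/5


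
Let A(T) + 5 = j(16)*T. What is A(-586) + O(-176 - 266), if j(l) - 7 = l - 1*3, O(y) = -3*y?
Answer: -10399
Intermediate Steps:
j(l) = 4 + l (j(l) = 7 + (l - 1*3) = 7 + (l - 3) = 7 + (-3 + l) = 4 + l)
A(T) = -5 + 20*T (A(T) = -5 + (4 + 16)*T = -5 + 20*T)
A(-586) + O(-176 - 266) = (-5 + 20*(-586)) - 3*(-176 - 266) = (-5 - 11720) - 3*(-442) = -11725 + 1326 = -10399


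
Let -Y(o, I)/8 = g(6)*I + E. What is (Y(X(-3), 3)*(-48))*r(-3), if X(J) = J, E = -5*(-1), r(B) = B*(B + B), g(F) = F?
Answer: 158976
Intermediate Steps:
r(B) = 2*B² (r(B) = B*(2*B) = 2*B²)
E = 5
Y(o, I) = -40 - 48*I (Y(o, I) = -8*(6*I + 5) = -8*(5 + 6*I) = -40 - 48*I)
(Y(X(-3), 3)*(-48))*r(-3) = ((-40 - 48*3)*(-48))*(2*(-3)²) = ((-40 - 144)*(-48))*(2*9) = -184*(-48)*18 = 8832*18 = 158976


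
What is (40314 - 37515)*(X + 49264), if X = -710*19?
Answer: 100131426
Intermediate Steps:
X = -13490
(40314 - 37515)*(X + 49264) = (40314 - 37515)*(-13490 + 49264) = 2799*35774 = 100131426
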